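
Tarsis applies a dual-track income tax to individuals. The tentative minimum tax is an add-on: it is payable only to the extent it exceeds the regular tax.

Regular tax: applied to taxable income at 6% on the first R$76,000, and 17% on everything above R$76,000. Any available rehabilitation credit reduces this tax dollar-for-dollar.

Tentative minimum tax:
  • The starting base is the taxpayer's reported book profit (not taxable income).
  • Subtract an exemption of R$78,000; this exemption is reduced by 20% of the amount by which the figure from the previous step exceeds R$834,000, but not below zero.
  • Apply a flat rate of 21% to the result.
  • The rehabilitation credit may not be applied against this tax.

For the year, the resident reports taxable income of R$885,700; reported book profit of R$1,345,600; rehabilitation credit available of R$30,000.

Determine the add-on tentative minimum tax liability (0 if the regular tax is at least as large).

R$170,367

Regular tax:
  R$76,000 × 6% = R$4,560
  R$809,700 × 17% = R$137,649
  → R$142,209
  Less rehabilitation credit R$30,000 → R$112,209

Tentative minimum tax:
  Base (reported book profit): R$1,345,600
  Exemption: 20% × (R$1,345,600 − R$834,000) = R$102,320 ≥ R$78,000, so the exemption is fully phased out
  Base: R$1,345,600 − R$0 = R$1,345,600
  R$1,345,600 × 21% = R$282,576

Excess of tentative minimum tax over regular tax: R$282,576 − R$112,209 = R$170,367.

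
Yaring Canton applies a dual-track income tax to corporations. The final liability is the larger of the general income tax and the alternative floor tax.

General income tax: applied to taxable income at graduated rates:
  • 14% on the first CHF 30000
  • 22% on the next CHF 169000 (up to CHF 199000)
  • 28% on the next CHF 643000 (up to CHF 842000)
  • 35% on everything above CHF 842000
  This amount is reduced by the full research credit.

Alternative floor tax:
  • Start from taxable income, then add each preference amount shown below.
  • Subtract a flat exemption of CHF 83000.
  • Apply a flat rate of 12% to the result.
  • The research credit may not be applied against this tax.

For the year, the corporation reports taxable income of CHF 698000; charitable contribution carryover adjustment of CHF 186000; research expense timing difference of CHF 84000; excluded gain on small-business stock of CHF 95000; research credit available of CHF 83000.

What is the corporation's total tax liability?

Alternative floor tax:
  Adjusted income: CHF 698000 + CHF 186000 + CHF 84000 + CHF 95000 = CHF 1063000
  Less exemption CHF 83000 → base CHF 980000
  CHF 980000 × 12% = CHF 117600

General income tax:
  CHF 30000 × 14% = CHF 4200
  CHF 169000 × 22% = CHF 37180
  CHF 499000 × 28% = CHF 139720
  → CHF 181100
  Less research credit CHF 83000 → CHF 98100

CHF 117600 > CHF 98100, so the alternative floor tax is the binding amount.

CHF 117600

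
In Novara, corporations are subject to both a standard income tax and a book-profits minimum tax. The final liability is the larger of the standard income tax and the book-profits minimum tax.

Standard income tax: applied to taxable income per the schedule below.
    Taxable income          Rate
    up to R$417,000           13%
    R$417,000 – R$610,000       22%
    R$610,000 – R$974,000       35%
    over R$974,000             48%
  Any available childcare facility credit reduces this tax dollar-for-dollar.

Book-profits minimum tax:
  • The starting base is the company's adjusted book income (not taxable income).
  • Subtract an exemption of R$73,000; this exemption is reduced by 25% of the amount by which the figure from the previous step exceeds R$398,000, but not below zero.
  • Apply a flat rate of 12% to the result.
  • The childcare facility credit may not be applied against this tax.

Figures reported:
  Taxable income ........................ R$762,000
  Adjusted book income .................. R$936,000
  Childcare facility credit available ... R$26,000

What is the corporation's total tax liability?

R$123,870

Standard income tax:
  R$417,000 × 13% = R$54,210
  R$193,000 × 22% = R$42,460
  R$152,000 × 35% = R$53,200
  → R$149,870
  Less childcare facility credit R$26,000 → R$123,870

Book-profits minimum tax:
  Base (adjusted book income): R$936,000
  Exemption: 25% × (R$936,000 − R$398,000) = R$134,500 ≥ R$73,000, so the exemption is fully phased out
  Base: R$936,000 − R$0 = R$936,000
  R$936,000 × 12% = R$112,320

R$123,870 > R$112,320, so the standard income tax governs.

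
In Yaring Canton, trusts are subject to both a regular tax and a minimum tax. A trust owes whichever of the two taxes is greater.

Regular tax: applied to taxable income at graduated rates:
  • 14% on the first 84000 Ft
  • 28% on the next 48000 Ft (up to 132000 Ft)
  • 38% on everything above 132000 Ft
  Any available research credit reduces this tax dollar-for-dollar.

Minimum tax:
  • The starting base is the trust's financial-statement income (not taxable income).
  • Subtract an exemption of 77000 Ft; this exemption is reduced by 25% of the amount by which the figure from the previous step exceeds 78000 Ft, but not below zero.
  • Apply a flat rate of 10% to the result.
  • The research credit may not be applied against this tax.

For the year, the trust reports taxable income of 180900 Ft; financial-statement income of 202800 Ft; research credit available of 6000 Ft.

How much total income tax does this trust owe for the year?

37782 Ft

Regular tax:
  84000 Ft × 14% = 11760 Ft
  48000 Ft × 28% = 13440 Ft
  48900 Ft × 38% = 18582 Ft
  → 43782 Ft
  Less research credit 6000 Ft → 37782 Ft

Minimum tax:
  Base (financial-statement income): 202800 Ft
  Exemption: 77000 Ft − 25% × (202800 Ft − 78000 Ft) = 77000 Ft − 31200 Ft = 45800 Ft
  Base: 202800 Ft − 45800 Ft = 157000 Ft
  157000 Ft × 10% = 15700 Ft

37782 Ft > 15700 Ft, so the regular tax governs.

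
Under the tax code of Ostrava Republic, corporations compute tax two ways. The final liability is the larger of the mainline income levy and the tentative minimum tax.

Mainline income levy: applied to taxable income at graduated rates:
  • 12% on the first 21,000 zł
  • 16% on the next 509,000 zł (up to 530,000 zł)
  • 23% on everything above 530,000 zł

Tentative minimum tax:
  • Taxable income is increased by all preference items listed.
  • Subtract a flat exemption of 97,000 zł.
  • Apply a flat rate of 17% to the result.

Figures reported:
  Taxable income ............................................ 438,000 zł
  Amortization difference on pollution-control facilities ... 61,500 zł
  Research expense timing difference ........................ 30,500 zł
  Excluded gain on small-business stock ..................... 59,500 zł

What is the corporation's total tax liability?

Mainline income levy:
  21,000 zł × 12% = 2,520 zł
  417,000 zł × 16% = 66,720 zł
  → 69,240 zł

Tentative minimum tax:
  Adjusted income: 438,000 zł + 61,500 zł + 30,500 zł + 59,500 zł = 589,500 zł
  Less exemption 97,000 zł → base 492,500 zł
  492,500 zł × 17% = 83,725 zł

83,725 zł > 69,240 zł, so the tentative minimum tax is the binding amount.

83,725 zł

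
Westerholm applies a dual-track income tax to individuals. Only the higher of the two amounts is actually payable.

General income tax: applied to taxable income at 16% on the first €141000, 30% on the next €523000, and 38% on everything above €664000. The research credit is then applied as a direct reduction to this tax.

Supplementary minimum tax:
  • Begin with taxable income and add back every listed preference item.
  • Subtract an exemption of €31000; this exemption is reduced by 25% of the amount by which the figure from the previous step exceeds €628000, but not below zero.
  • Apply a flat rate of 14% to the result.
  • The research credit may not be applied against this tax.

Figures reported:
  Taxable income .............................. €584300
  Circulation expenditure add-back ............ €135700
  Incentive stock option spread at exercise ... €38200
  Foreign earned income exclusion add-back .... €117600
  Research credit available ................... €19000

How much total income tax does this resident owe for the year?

Supplementary minimum tax:
  Adjusted income: €584300 + €135700 + €38200 + €117600 = €875800
  Exemption: 25% × (€875800 − €628000) = €61950 ≥ €31000, so the exemption is fully phased out
  Base: €875800 − €0 = €875800
  €875800 × 14% = €122612

General income tax:
  €141000 × 16% = €22560
  €443300 × 30% = €132990
  → €155550
  Less research credit €19000 → €136550

€136550 > €122612, so the general income tax governs.

€136550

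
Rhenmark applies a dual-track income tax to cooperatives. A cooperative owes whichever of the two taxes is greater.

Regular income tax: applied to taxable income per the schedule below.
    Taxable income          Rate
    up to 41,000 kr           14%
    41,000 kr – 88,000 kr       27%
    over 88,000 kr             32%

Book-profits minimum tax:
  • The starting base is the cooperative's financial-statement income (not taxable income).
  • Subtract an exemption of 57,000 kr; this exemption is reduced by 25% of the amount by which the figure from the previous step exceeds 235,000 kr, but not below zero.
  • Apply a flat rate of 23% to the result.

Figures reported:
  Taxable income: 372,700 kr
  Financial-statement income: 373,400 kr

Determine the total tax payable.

109,534 kr

Regular income tax:
  41,000 kr × 14% = 5,740 kr
  47,000 kr × 27% = 12,690 kr
  284,700 kr × 32% = 91,104 kr
  → 109,534 kr

Book-profits minimum tax:
  Base (financial-statement income): 373,400 kr
  Exemption: 57,000 kr − 25% × (373,400 kr − 235,000 kr) = 57,000 kr − 34,600 kr = 22,400 kr
  Base: 373,400 kr − 22,400 kr = 351,000 kr
  351,000 kr × 23% = 80,730 kr

109,534 kr > 80,730 kr, so the regular income tax governs.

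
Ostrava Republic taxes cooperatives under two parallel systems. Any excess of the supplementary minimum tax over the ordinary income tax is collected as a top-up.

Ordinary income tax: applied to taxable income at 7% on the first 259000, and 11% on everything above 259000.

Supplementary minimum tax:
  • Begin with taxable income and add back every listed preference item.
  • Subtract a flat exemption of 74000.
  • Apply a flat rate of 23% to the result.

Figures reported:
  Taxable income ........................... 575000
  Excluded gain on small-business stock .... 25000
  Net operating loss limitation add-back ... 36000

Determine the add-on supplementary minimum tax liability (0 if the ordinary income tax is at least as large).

76370

Ordinary income tax:
  259000 × 7% = 18130
  316000 × 11% = 34760
  → 52890

Supplementary minimum tax:
  Adjusted income: 575000 + 25000 + 36000 = 636000
  Less exemption 74000 → base 562000
  562000 × 23% = 129260

Excess of supplementary minimum tax over ordinary income tax: 129260 − 52890 = 76370.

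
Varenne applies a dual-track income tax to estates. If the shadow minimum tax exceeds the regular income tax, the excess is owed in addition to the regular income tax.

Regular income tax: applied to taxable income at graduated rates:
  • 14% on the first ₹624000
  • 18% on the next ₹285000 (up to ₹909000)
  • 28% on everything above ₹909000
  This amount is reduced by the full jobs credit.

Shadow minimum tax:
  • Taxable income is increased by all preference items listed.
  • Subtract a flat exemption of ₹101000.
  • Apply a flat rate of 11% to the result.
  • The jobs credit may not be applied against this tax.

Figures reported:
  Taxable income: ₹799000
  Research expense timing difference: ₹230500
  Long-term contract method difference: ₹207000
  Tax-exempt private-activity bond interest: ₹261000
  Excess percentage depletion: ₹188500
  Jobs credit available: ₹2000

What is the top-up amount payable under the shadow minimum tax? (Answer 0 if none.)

₹57490

Regular income tax:
  ₹624000 × 14% = ₹87360
  ₹175000 × 18% = ₹31500
  → ₹118860
  Less jobs credit ₹2000 → ₹116860

Shadow minimum tax:
  Adjusted income: ₹799000 + ₹230500 + ₹207000 + ₹261000 + ₹188500 = ₹1686000
  Less exemption ₹101000 → base ₹1585000
  ₹1585000 × 11% = ₹174350

Excess of shadow minimum tax over regular income tax: ₹174350 − ₹116860 = ₹57490.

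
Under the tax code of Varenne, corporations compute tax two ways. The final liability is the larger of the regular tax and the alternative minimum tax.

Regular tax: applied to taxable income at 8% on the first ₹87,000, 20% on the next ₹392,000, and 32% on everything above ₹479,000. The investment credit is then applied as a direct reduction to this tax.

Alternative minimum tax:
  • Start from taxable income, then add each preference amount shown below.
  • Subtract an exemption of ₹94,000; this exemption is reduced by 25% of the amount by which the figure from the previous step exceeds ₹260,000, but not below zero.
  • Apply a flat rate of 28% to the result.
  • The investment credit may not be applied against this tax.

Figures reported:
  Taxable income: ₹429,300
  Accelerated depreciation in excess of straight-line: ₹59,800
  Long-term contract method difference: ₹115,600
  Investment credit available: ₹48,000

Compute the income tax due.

Regular tax:
  ₹87,000 × 8% = ₹6,960
  ₹342,300 × 20% = ₹68,460
  → ₹75,420
  Less investment credit ₹48,000 → ₹27,420

Alternative minimum tax:
  Adjusted income: ₹429,300 + ₹59,800 + ₹115,600 = ₹604,700
  Exemption: ₹94,000 − 25% × (₹604,700 − ₹260,000) = ₹94,000 − ₹86,175 = ₹7,825
  Base: ₹604,700 − ₹7,825 = ₹596,875
  ₹596,875 × 28% = ₹167,125

₹167,125 > ₹27,420, so the alternative minimum tax is the binding amount.

₹167,125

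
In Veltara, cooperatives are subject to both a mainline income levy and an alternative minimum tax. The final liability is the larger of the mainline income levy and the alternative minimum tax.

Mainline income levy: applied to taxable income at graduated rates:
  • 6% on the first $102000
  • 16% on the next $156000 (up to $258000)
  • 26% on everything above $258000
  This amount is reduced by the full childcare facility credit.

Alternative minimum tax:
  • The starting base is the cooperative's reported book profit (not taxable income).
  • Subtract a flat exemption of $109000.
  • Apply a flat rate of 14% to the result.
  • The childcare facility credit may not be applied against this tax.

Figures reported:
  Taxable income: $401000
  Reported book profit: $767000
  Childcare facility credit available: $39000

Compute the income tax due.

Alternative minimum tax:
  Base (reported book profit): $767000
  Less exemption $109000 → base $658000
  $658000 × 14% = $92120

Mainline income levy:
  $102000 × 6% = $6120
  $156000 × 16% = $24960
  $143000 × 26% = $37180
  → $68260
  Less childcare facility credit $39000 → $29260

$92120 > $29260, so the alternative minimum tax is the binding amount.

$92120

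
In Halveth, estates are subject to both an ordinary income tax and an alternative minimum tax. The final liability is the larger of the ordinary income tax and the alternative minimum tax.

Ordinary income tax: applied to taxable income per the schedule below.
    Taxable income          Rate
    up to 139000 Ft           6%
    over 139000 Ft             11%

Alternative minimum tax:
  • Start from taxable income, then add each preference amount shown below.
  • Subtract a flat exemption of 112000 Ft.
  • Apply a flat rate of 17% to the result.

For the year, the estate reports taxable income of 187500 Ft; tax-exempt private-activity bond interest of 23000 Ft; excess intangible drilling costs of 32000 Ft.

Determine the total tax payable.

22185 Ft

Alternative minimum tax:
  Adjusted income: 187500 Ft + 23000 Ft + 32000 Ft = 242500 Ft
  Less exemption 112000 Ft → base 130500 Ft
  130500 Ft × 17% = 22185 Ft

Ordinary income tax:
  139000 Ft × 6% = 8340 Ft
  48500 Ft × 11% = 5335 Ft
  → 13675 Ft

22185 Ft > 13675 Ft, so the alternative minimum tax is the binding amount.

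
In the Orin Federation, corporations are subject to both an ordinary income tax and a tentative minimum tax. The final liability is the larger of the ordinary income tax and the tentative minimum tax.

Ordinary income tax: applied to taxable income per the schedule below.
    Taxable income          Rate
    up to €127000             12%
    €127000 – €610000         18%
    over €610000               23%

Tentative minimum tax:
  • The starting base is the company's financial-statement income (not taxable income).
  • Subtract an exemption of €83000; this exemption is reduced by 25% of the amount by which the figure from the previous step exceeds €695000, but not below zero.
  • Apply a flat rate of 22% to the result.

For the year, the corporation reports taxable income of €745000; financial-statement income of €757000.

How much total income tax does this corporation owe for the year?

€151690

Ordinary income tax:
  €127000 × 12% = €15240
  €483000 × 18% = €86940
  €135000 × 23% = €31050
  → €133230

Tentative minimum tax:
  Base (financial-statement income): €757000
  Exemption: €83000 − 25% × (€757000 − €695000) = €83000 − €15500 = €67500
  Base: €757000 − €67500 = €689500
  €689500 × 22% = €151690

€151690 > €133230, so the tentative minimum tax is the binding amount.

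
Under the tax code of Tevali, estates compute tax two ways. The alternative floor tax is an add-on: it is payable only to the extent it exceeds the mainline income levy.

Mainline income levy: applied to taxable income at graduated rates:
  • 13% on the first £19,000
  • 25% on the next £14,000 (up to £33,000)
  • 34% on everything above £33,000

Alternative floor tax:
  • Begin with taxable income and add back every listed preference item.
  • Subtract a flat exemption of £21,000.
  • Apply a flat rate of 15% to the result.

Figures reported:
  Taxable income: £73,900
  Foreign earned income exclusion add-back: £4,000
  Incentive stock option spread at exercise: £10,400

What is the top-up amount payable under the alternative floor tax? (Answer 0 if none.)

Alternative floor tax:
  Adjusted income: £73,900 + £4,000 + £10,400 = £88,300
  Less exemption £21,000 → base £67,300
  £67,300 × 15% = £10,095

Mainline income levy:
  £19,000 × 13% = £2,470
  £14,000 × 25% = £3,500
  £40,900 × 34% = £13,906
  → £19,876

£10,095 ≤ £19,876, so no add-on is due.

£0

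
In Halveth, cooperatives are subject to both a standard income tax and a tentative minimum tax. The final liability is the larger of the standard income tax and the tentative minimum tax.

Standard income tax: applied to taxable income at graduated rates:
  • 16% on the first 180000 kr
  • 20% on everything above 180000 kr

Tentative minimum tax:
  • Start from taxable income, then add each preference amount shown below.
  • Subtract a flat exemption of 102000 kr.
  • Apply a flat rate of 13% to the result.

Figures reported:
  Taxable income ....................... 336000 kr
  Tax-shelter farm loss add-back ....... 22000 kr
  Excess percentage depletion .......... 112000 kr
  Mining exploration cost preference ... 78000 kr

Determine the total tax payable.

60000 kr

Standard income tax:
  180000 kr × 16% = 28800 kr
  156000 kr × 20% = 31200 kr
  → 60000 kr

Tentative minimum tax:
  Adjusted income: 336000 kr + 22000 kr + 112000 kr + 78000 kr = 548000 kr
  Less exemption 102000 kr → base 446000 kr
  446000 kr × 13% = 57980 kr

60000 kr > 57980 kr, so the standard income tax governs.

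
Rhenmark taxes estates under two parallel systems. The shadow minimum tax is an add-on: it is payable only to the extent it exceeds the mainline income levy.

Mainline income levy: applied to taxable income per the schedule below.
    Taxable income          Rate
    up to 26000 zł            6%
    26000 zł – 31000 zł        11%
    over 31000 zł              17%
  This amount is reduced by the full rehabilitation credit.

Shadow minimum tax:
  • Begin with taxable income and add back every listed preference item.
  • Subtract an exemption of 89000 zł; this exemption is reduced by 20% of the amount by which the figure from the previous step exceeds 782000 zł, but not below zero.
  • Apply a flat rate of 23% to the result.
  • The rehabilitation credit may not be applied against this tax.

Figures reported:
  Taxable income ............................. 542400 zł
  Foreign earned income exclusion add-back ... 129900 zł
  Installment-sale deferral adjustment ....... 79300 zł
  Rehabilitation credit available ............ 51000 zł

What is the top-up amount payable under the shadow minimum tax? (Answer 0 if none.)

Mainline income levy:
  26000 zł × 6% = 1560 zł
  5000 zł × 11% = 550 zł
  511400 zł × 17% = 86938 zł
  → 89048 zł
  Less rehabilitation credit 51000 zł → 38048 zł

Shadow minimum tax:
  Adjusted income: 542400 zł + 129900 zł + 79300 zł = 751600 zł
  Exemption: 751600 zł ≤ 782000 zł, so full 89000 zł applies
  Base: 751600 zł − 89000 zł = 662600 zł
  662600 zł × 23% = 152398 zł

Excess of shadow minimum tax over mainline income levy: 152398 zł − 38048 zł = 114350 zł.

114350 zł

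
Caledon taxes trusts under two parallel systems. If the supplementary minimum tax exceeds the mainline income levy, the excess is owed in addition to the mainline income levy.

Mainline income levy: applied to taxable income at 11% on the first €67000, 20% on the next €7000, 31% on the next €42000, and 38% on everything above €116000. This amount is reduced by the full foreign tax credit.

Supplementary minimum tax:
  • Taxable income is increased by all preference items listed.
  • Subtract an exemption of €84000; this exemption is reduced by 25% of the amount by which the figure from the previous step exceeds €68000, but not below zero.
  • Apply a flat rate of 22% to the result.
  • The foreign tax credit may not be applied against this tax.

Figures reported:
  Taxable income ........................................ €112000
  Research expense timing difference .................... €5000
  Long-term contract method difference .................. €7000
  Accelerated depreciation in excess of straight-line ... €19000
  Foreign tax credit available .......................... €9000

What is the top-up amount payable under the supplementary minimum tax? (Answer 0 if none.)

€5555

Supplementary minimum tax:
  Adjusted income: €112000 + €5000 + €7000 + €19000 = €143000
  Exemption: €84000 − 25% × (€143000 − €68000) = €84000 − €18750 = €65250
  Base: €143000 − €65250 = €77750
  €77750 × 22% = €17105

Mainline income levy:
  €67000 × 11% = €7370
  €7000 × 20% = €1400
  €38000 × 31% = €11780
  → €20550
  Less foreign tax credit €9000 → €11550

Excess of supplementary minimum tax over mainline income levy: €17105 − €11550 = €5555.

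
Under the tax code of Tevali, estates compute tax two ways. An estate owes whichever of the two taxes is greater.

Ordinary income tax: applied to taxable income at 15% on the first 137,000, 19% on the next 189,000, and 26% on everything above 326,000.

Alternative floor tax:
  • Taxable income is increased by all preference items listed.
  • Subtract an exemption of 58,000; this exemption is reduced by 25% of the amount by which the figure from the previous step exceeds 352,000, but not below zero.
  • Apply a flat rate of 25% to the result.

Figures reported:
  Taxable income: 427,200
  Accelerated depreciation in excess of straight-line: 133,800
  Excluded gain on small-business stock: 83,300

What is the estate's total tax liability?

Ordinary income tax:
  137,000 × 15% = 20,550
  189,000 × 19% = 35,910
  101,200 × 26% = 26,312
  → 82,772

Alternative floor tax:
  Adjusted income: 427,200 + 133,800 + 83,300 = 644,300
  Exemption: 25% × (644,300 − 352,000) = 73,075 ≥ 58,000, so the exemption is fully phased out
  Base: 644,300 − 0 = 644,300
  644,300 × 25% = 161,075

161,075 > 82,772, so the alternative floor tax is the binding amount.

161,075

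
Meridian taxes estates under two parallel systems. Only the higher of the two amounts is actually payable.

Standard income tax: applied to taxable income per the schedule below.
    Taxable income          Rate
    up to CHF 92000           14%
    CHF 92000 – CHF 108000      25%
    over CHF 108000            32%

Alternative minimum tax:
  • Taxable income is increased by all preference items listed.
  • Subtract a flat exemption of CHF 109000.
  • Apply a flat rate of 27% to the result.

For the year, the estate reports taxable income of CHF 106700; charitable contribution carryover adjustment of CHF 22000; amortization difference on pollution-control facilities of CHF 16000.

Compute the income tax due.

CHF 16555

Standard income tax:
  CHF 92000 × 14% = CHF 12880
  CHF 14700 × 25% = CHF 3675
  → CHF 16555

Alternative minimum tax:
  Adjusted income: CHF 106700 + CHF 22000 + CHF 16000 = CHF 144700
  Less exemption CHF 109000 → base CHF 35700
  CHF 35700 × 27% = CHF 9639

CHF 16555 > CHF 9639, so the standard income tax governs.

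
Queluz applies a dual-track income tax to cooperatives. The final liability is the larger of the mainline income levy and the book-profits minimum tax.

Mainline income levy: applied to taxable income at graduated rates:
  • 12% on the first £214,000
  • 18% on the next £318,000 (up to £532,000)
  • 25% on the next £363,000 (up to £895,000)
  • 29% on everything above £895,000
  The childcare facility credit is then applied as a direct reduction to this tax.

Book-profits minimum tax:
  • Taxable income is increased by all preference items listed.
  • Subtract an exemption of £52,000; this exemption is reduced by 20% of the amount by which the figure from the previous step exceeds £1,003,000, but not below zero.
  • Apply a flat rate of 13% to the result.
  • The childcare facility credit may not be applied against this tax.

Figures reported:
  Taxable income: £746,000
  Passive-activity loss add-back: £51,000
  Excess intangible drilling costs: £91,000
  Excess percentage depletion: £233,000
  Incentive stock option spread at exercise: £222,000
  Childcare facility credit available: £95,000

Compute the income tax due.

Book-profits minimum tax:
  Adjusted income: £746,000 + £51,000 + £91,000 + £233,000 + £222,000 = £1,343,000
  Exemption: 20% × (£1,343,000 − £1,003,000) = £68,000 ≥ £52,000, so the exemption is fully phased out
  Base: £1,343,000 − £0 = £1,343,000
  £1,343,000 × 13% = £174,590

Mainline income levy:
  £214,000 × 12% = £25,680
  £318,000 × 18% = £57,240
  £214,000 × 25% = £53,500
  → £136,420
  Less childcare facility credit £95,000 → £41,420

£174,590 > £41,420, so the book-profits minimum tax is the binding amount.

£174,590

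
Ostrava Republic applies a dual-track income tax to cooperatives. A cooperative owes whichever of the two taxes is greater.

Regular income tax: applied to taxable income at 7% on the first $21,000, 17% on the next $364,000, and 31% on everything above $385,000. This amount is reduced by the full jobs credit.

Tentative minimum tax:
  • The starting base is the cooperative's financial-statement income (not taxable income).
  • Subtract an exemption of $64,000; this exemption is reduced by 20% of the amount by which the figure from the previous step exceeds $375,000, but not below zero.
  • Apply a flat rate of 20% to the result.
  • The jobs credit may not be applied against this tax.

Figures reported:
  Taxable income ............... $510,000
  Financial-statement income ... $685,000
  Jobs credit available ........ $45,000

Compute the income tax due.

Regular income tax:
  $21,000 × 7% = $1,470
  $364,000 × 17% = $61,880
  $125,000 × 31% = $38,750
  → $102,100
  Less jobs credit $45,000 → $57,100

Tentative minimum tax:
  Base (financial-statement income): $685,000
  Exemption: $64,000 − 20% × ($685,000 − $375,000) = $64,000 − $62,000 = $2,000
  Base: $685,000 − $2,000 = $683,000
  $683,000 × 20% = $136,600

$136,600 > $57,100, so the tentative minimum tax is the binding amount.

$136,600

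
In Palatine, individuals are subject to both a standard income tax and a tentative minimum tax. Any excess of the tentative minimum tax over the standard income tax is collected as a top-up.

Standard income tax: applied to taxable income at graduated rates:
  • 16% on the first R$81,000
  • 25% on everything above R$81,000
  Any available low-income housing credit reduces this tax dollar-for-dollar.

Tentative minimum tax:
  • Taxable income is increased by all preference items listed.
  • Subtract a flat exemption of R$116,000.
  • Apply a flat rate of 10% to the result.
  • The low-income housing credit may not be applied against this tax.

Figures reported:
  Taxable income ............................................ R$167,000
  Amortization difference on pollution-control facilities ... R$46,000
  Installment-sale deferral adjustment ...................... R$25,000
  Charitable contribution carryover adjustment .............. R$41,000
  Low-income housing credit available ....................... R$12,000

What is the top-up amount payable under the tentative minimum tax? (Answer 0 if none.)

Standard income tax:
  R$81,000 × 16% = R$12,960
  R$86,000 × 25% = R$21,500
  → R$34,460
  Less low-income housing credit R$12,000 → R$22,460

Tentative minimum tax:
  Adjusted income: R$167,000 + R$46,000 + R$25,000 + R$41,000 = R$279,000
  Less exemption R$116,000 → base R$163,000
  R$163,000 × 10% = R$16,300

R$16,300 ≤ R$22,460, so no add-on is due.

R$0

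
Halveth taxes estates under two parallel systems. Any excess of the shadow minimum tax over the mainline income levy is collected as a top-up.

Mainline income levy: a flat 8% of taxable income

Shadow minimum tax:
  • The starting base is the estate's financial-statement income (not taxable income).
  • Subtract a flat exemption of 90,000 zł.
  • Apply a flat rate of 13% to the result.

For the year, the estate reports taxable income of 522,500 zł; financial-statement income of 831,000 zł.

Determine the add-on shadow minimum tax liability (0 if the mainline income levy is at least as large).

54,530 zł

Shadow minimum tax:
  Base (financial-statement income): 831,000 zł
  Less exemption 90,000 zł → base 741,000 zł
  741,000 zł × 13% = 96,330 zł

Mainline income levy:
  522,500 zł × 8% = 41,800 zł

Excess of shadow minimum tax over mainline income levy: 96,330 zł − 41,800 zł = 54,530 zł.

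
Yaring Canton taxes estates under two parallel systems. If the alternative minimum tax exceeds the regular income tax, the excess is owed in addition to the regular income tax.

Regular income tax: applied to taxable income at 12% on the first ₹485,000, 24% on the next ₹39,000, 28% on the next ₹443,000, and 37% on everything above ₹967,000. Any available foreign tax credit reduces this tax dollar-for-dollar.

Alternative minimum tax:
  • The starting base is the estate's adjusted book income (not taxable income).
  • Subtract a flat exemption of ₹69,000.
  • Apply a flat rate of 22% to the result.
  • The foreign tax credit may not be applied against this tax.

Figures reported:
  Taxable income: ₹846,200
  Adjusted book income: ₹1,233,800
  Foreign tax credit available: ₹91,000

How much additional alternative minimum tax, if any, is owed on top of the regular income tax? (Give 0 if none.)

Alternative minimum tax:
  Base (adjusted book income): ₹1,233,800
  Less exemption ₹69,000 → base ₹1,164,800
  ₹1,164,800 × 22% = ₹256,256

Regular income tax:
  ₹485,000 × 12% = ₹58,200
  ₹39,000 × 24% = ₹9,360
  ₹322,200 × 28% = ₹90,216
  → ₹157,776
  Less foreign tax credit ₹91,000 → ₹66,776

Excess of alternative minimum tax over regular income tax: ₹256,256 − ₹66,776 = ₹189,480.

₹189,480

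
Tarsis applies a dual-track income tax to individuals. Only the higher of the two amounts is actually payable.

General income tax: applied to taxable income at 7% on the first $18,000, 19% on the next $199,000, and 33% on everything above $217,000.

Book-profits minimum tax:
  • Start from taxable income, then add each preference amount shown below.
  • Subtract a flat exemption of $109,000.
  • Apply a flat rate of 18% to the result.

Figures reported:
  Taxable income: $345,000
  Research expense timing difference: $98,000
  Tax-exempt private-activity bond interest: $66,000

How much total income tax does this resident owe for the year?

$81,310

Book-profits minimum tax:
  Adjusted income: $345,000 + $98,000 + $66,000 = $509,000
  Less exemption $109,000 → base $400,000
  $400,000 × 18% = $72,000

General income tax:
  $18,000 × 7% = $1,260
  $199,000 × 19% = $37,810
  $128,000 × 33% = $42,240
  → $81,310

$81,310 > $72,000, so the general income tax governs.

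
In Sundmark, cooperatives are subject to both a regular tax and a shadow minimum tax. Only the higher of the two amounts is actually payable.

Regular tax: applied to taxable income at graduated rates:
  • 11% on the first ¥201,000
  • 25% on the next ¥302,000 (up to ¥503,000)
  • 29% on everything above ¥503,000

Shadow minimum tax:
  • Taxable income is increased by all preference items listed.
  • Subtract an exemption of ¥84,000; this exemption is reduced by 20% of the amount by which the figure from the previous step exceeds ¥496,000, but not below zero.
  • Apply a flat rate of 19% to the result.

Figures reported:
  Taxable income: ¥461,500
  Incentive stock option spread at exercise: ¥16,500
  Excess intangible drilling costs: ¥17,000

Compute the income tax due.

¥87,235

Shadow minimum tax:
  Adjusted income: ¥461,500 + ¥16,500 + ¥17,000 = ¥495,000
  Exemption: ¥495,000 ≤ ¥496,000, so full ¥84,000 applies
  Base: ¥495,000 − ¥84,000 = ¥411,000
  ¥411,000 × 19% = ¥78,090

Regular tax:
  ¥201,000 × 11% = ¥22,110
  ¥260,500 × 25% = ¥65,125
  → ¥87,235

¥87,235 > ¥78,090, so the regular tax governs.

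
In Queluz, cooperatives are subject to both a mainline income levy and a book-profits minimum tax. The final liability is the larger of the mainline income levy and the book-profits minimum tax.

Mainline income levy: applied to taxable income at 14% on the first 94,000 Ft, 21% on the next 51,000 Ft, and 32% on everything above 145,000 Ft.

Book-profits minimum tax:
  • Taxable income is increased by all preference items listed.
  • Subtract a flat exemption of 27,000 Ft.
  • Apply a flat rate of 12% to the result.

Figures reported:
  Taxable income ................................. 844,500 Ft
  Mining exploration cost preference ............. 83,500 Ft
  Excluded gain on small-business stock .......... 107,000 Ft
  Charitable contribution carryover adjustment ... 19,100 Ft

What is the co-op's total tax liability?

247,710 Ft

Mainline income levy:
  94,000 Ft × 14% = 13,160 Ft
  51,000 Ft × 21% = 10,710 Ft
  699,500 Ft × 32% = 223,840 Ft
  → 247,710 Ft

Book-profits minimum tax:
  Adjusted income: 844,500 Ft + 83,500 Ft + 107,000 Ft + 19,100 Ft = 1,054,100 Ft
  Less exemption 27,000 Ft → base 1,027,100 Ft
  1,027,100 Ft × 12% = 123,252 Ft

247,710 Ft > 123,252 Ft, so the mainline income levy governs.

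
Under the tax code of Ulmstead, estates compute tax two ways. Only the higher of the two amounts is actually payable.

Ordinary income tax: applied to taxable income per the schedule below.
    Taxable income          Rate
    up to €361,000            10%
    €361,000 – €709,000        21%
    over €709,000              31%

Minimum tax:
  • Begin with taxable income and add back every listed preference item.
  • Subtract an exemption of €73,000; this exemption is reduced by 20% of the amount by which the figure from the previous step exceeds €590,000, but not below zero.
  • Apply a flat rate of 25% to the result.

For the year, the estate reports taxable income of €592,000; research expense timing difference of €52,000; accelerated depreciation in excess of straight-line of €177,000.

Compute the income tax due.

Ordinary income tax:
  €361,000 × 10% = €36,100
  €231,000 × 21% = €48,510
  → €84,610

Minimum tax:
  Adjusted income: €592,000 + €52,000 + €177,000 = €821,000
  Exemption: €73,000 − 20% × (€821,000 − €590,000) = €73,000 − €46,200 = €26,800
  Base: €821,000 − €26,800 = €794,200
  €794,200 × 25% = €198,550

€198,550 > €84,610, so the minimum tax is the binding amount.

€198,550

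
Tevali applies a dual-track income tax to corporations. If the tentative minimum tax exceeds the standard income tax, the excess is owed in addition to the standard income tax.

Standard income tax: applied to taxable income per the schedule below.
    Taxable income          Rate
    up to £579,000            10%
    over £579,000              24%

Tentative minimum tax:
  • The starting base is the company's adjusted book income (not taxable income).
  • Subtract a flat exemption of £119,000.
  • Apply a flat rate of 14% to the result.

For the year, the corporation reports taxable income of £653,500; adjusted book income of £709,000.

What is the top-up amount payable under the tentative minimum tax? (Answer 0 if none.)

£6,820

Tentative minimum tax:
  Base (adjusted book income): £709,000
  Less exemption £119,000 → base £590,000
  £590,000 × 14% = £82,600

Standard income tax:
  £579,000 × 10% = £57,900
  £74,500 × 24% = £17,880
  → £75,780

Excess of tentative minimum tax over standard income tax: £82,600 − £75,780 = £6,820.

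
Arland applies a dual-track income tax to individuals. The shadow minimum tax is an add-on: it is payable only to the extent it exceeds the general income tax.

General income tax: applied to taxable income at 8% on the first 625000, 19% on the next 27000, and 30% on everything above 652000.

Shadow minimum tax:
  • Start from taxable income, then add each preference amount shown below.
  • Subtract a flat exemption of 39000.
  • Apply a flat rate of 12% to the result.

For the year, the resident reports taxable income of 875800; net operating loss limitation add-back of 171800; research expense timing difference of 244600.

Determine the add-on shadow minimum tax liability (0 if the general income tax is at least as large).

28114

General income tax:
  625000 × 8% = 50000
  27000 × 19% = 5130
  223800 × 30% = 67140
  → 122270

Shadow minimum tax:
  Adjusted income: 875800 + 171800 + 244600 = 1292200
  Less exemption 39000 → base 1253200
  1253200 × 12% = 150384

Excess of shadow minimum tax over general income tax: 150384 − 122270 = 28114.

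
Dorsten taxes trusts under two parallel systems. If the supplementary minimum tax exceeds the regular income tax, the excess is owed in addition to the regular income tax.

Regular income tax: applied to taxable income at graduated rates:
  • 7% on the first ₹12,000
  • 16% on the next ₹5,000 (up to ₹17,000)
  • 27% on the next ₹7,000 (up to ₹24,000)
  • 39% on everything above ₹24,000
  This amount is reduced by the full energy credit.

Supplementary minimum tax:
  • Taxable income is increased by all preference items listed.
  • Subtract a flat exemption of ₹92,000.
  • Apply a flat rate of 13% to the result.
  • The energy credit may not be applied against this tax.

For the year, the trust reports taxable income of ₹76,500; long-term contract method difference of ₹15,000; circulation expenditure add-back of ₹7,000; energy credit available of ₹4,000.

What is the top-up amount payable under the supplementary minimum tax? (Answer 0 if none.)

₹0

Supplementary minimum tax:
  Adjusted income: ₹76,500 + ₹15,000 + ₹7,000 = ₹98,500
  Less exemption ₹92,000 → base ₹6,500
  ₹6,500 × 13% = ₹845

Regular income tax:
  ₹12,000 × 7% = ₹840
  ₹5,000 × 16% = ₹800
  ₹7,000 × 27% = ₹1,890
  ₹52,500 × 39% = ₹20,475
  → ₹24,005
  Less energy credit ₹4,000 → ₹20,005

₹845 ≤ ₹20,005, so no add-on is due.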